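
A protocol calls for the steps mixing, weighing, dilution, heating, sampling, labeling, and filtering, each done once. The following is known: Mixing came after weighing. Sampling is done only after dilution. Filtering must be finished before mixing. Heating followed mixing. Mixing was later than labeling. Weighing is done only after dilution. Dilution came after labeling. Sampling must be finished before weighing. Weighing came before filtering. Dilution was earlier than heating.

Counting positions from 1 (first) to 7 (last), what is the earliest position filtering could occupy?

5

Dilution, labeling, sampling, and weighing must all come before filtering — 4 forced predecessors.
Nothing else is forced ahead of filtering, so its earliest slot is position 4 + 1 = 5.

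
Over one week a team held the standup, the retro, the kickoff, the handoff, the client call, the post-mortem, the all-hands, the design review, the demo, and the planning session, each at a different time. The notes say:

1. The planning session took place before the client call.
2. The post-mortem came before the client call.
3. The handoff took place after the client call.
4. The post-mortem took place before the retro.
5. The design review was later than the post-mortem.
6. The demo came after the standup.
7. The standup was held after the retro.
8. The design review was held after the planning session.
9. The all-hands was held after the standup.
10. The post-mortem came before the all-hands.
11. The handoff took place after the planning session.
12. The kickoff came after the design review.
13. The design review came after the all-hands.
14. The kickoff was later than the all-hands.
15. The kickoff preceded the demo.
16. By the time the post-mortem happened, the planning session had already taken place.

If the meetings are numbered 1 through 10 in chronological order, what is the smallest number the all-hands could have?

The planning session, the post-mortem, the retro, and the standup must all come before the all-hands — 4 forced predecessors.
Nothing else is forced ahead of the all-hands, so its earliest slot is position 4 + 1 = 5.

5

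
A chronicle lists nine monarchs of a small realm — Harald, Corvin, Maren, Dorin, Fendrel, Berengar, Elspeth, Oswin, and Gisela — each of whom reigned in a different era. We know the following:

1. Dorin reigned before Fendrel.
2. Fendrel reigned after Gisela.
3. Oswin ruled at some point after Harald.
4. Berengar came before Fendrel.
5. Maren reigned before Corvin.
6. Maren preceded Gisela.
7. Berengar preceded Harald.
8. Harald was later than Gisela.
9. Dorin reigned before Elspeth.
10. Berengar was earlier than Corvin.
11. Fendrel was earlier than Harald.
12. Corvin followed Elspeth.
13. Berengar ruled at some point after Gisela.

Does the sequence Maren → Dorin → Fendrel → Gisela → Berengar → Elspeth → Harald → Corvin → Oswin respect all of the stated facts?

The constraints require Gisela before Fendrel, but in the proposed sequence Fendrel appears ahead of Gisela. That one violation is enough.

no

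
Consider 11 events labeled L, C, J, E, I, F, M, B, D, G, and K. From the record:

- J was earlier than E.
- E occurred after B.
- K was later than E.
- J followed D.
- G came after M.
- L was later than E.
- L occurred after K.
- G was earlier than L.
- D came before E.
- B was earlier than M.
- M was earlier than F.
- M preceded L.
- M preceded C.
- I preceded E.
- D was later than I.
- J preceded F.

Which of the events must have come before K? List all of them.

B, D, E, I, J

Directly stated before K: E.
B reaches K via B → E → K.
D reaches K via D → E → K.
I reaches K via I → E → K.
Likewise J reaches K by chaining the stated constraints.
No chain forces C (or any of the others) ahead of K.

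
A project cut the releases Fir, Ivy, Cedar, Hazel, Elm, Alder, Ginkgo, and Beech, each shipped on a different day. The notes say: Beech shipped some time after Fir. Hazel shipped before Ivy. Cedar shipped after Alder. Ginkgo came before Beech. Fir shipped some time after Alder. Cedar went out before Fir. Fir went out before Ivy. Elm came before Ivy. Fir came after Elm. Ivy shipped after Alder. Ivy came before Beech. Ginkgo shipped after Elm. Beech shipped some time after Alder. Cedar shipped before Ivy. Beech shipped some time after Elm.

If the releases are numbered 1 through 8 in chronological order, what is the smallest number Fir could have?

4

Alder, Cedar, and Elm must all come before Fir — 3 forced predecessors.
Nothing else is forced ahead of Fir, so its earliest slot is position 3 + 1 = 4.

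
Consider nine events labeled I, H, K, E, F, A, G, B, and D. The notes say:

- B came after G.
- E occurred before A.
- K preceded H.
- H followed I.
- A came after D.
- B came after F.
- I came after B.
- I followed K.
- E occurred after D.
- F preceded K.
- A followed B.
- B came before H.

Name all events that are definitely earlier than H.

Directly stated before H: B, I, and K.
F reaches H via F → K → H.
G reaches H via G → B → H.
No chain forces D (or any of the others) ahead of H.

B, F, G, I, K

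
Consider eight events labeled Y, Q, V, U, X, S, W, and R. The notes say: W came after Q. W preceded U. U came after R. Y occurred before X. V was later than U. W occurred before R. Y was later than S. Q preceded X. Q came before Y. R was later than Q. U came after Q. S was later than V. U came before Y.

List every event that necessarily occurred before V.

Q, R, U, W

Directly stated before V: U.
Q reaches V via Q → U → V.
R reaches V via R → U → V.
W reaches V via W → U → V.
No chain forces S (or any of the others) ahead of V.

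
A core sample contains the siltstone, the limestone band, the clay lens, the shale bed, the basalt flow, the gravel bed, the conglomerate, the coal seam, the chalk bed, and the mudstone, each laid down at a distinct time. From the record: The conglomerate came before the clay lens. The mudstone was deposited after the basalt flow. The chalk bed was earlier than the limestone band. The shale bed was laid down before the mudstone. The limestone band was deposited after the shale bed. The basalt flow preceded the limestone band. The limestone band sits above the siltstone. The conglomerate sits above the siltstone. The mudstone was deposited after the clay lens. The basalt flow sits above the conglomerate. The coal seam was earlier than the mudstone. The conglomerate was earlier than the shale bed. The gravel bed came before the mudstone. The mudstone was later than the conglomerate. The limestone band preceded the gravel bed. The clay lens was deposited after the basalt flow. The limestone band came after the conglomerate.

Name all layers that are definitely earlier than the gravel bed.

the basalt flow, the chalk bed, the conglomerate, the limestone band, the shale bed, the siltstone

Directly stated before the gravel bed: the limestone band.
The basalt flow reaches the gravel bed via the basalt flow → the limestone band → the gravel bed.
The chalk bed reaches the gravel bed via the chalk bed → the limestone band → the gravel bed.
The conglomerate reaches the gravel bed via the conglomerate → the limestone band → the gravel bed.
Likewise the shale bed and the siltstone each reach the gravel bed by chaining the stated constraints.
No chain forces the mudstone (or any of the others) ahead of the gravel bed.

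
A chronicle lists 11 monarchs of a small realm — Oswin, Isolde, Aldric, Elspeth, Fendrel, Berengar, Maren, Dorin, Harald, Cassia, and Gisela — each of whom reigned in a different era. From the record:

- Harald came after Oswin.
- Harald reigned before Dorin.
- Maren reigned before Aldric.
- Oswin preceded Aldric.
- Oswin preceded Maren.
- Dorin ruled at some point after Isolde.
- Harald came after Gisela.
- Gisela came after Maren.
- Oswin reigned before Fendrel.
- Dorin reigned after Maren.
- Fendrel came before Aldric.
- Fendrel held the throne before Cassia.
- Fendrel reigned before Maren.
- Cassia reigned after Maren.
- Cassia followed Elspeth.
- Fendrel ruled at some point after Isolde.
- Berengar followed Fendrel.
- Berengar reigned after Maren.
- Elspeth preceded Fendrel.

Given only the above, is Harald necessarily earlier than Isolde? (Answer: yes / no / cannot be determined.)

no

Tracing the constraints gives Isolde → Fendrel → Maren → Gisela → Harald, so Isolde must come before Harald.
That means Harald cannot be before Isolde.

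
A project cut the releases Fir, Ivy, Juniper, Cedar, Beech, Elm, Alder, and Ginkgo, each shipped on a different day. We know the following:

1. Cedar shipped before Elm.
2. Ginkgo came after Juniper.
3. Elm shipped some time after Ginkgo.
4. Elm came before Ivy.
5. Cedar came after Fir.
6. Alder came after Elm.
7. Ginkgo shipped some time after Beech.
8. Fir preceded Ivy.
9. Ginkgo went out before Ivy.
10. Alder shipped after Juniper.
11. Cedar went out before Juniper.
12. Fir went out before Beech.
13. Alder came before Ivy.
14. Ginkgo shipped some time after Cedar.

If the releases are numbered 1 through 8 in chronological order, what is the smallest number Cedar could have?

2

Fir must come before Cedar — 1 forced predecessor.
Nothing else is forced ahead of Cedar, so its earliest slot is position 1 + 1 = 2.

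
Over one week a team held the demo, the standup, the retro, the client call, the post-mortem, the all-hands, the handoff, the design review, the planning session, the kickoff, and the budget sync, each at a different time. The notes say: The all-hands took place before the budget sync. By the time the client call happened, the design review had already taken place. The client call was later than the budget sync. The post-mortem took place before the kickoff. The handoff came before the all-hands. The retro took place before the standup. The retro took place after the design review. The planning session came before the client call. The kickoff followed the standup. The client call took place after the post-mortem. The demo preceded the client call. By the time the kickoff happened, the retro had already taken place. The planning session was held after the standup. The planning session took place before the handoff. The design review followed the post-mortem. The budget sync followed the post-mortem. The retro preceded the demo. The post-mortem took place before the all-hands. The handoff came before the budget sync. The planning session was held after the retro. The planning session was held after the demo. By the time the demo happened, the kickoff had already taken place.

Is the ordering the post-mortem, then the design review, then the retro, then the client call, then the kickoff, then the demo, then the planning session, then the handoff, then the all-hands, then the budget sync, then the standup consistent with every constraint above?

The constraints require the demo before the client call, but in the proposed sequence the client call appears ahead of the demo. That one violation is enough.

no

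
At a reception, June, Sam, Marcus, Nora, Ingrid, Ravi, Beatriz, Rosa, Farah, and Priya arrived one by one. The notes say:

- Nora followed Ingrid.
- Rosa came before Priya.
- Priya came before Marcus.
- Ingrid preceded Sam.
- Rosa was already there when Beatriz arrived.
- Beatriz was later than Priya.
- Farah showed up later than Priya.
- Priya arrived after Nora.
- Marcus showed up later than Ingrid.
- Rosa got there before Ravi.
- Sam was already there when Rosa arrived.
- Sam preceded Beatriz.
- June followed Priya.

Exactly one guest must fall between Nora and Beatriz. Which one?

Tracing the constraints gives Nora → Priya → Beatriz, so Priya sits after Nora and before Beatriz.
No other guest is forced both after Nora and before Beatriz.

Priya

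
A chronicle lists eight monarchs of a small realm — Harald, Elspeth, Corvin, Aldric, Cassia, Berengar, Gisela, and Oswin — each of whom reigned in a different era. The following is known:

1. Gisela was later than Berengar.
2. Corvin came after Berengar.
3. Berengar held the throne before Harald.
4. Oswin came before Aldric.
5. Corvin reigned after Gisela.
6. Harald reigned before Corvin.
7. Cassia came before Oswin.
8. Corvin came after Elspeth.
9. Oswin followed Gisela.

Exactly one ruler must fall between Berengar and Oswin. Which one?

Tracing the constraints gives Berengar → Gisela → Oswin, so Gisela sits after Berengar and before Oswin.
No other ruler is forced both after Berengar and before Oswin.

Gisela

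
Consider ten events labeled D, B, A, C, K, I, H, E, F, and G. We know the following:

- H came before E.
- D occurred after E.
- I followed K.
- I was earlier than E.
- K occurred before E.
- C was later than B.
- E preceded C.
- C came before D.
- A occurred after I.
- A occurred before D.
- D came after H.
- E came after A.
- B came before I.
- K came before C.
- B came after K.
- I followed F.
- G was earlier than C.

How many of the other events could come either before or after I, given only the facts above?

Forced before I: B, F, and K; forced after I: A, C, D, and E.
That leaves G and H with no forced order relative to I — 2.

2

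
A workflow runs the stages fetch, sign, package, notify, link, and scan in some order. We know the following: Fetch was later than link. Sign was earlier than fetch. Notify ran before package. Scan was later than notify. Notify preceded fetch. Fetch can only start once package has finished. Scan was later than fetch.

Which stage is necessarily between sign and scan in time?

Tracing the constraints gives sign → fetch → scan, so fetch sits after sign and before scan.
No other stage is forced both after sign and before scan.

fetch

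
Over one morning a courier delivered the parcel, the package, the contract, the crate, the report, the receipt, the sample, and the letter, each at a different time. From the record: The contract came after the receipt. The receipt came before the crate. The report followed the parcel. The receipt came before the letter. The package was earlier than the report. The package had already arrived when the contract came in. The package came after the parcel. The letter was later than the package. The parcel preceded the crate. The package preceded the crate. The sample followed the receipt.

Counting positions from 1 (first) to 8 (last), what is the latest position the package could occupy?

4

The package must come before the contract, the crate, the letter, and the report — 4 items forced after it.
Everything else can be placed before the package in some valid order, so the package can sit as late as position 8 − 4 = 4.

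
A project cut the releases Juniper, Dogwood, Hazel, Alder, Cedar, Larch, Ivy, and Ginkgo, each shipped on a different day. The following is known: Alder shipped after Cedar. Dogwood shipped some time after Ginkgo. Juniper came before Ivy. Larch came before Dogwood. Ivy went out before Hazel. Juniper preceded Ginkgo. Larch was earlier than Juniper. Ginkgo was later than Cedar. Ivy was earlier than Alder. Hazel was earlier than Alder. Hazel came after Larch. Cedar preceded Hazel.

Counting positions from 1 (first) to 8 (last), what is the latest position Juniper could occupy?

3

Juniper must come before Alder, Dogwood, Ginkgo, Hazel, and Ivy — 5 releases forced after it.
Everything else can be placed before Juniper in some valid order, so Juniper can sit as late as position 8 − 5 = 3.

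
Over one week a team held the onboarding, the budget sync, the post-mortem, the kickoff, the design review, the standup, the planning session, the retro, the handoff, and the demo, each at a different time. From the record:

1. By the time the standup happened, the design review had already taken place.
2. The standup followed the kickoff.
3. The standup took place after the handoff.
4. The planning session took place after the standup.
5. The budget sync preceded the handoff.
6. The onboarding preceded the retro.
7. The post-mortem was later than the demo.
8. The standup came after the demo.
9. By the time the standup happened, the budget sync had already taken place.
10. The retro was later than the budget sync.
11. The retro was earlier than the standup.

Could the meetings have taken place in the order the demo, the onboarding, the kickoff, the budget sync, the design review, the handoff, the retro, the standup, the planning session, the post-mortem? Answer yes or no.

yes

Check each stated constraint against the proposed order — e.g. the demo is ahead of the standup; the demo is ahead of the post-mortem. Every pair is in the required order; nothing is violated.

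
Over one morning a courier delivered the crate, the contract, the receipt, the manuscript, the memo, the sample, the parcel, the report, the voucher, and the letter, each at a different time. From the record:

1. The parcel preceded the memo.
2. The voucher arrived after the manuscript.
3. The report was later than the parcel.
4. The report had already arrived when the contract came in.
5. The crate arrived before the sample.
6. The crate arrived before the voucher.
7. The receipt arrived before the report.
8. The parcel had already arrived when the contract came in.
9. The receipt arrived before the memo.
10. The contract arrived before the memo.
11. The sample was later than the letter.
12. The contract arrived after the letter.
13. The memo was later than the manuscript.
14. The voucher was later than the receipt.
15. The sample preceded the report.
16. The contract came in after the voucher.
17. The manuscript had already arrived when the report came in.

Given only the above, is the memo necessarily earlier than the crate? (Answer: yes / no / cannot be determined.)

no

Tracing the constraints gives the crate → the voucher → the contract → the memo, so the crate must come before the memo.
That means the memo cannot be before the crate.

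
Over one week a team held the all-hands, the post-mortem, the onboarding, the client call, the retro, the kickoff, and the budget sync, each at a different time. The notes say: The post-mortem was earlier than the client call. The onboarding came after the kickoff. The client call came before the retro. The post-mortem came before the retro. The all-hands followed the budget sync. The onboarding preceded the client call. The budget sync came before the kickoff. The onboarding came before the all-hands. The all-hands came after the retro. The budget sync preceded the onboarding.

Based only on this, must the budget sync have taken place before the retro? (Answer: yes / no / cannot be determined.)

Chain the constraints: the budget sync → the onboarding → the client call → the retro. Each link is directly stated, so the budget sync comes before the retro.

yes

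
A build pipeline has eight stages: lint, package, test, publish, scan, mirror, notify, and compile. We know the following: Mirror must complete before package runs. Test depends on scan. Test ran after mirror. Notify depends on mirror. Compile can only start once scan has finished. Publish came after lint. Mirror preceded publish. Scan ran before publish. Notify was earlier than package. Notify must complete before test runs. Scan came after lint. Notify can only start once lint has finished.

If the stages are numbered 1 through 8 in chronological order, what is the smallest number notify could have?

3

Lint and mirror must both come before notify — 2 forced predecessors.
Nothing else is forced ahead of notify, so its earliest slot is position 2 + 1 = 3.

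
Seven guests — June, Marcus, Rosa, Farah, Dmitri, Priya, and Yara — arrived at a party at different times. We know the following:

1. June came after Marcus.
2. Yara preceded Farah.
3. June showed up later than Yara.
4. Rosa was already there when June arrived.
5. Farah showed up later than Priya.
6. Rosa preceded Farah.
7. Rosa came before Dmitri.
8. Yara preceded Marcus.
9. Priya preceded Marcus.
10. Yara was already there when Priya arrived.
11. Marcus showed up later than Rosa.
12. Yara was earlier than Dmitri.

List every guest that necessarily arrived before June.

Marcus, Priya, Rosa, Yara

Directly stated before June: Marcus, Rosa, and Yara.
Priya reaches June via Priya → Marcus → June.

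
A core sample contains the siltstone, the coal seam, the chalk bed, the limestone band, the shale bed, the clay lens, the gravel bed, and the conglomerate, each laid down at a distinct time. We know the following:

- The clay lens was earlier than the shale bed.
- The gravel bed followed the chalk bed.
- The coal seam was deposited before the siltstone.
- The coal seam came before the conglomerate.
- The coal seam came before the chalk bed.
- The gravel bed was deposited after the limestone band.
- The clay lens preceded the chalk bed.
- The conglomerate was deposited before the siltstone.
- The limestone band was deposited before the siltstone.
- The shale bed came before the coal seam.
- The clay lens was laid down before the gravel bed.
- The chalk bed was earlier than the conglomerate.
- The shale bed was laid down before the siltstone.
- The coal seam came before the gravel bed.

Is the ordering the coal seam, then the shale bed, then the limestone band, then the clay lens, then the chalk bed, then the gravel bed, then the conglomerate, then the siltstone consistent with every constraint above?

no

The constraints require the clay lens before the shale bed, but in the proposed sequence the shale bed appears ahead of the clay lens. That one violation is enough.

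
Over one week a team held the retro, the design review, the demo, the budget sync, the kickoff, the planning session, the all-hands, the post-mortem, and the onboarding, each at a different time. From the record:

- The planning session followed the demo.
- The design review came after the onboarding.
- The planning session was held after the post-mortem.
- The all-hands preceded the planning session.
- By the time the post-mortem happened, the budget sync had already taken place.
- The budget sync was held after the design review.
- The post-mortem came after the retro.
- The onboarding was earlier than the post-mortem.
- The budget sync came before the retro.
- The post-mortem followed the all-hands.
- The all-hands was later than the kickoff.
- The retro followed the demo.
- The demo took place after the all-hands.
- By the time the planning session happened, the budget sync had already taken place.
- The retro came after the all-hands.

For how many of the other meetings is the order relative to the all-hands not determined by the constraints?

3

Forced before the all-hands: the kickoff; forced after the all-hands: the demo, the planning session, the post-mortem, and the retro.
That leaves the budget sync, the design review, and the onboarding with no forced order relative to the all-hands — 3.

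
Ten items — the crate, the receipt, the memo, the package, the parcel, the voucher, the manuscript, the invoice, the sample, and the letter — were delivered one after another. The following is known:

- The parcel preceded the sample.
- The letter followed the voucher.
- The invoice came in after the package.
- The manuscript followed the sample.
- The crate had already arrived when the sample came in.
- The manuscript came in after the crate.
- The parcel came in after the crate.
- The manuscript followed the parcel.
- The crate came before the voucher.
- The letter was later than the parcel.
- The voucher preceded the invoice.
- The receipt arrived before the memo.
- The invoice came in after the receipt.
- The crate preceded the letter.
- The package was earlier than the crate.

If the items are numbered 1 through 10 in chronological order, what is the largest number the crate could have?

The crate must come before the invoice, the letter, the manuscript, the parcel, the sample, and the voucher — 6 items forced after it.
Everything else can be placed before the crate in some valid order, so the crate can sit as late as position 10 − 6 = 4.

4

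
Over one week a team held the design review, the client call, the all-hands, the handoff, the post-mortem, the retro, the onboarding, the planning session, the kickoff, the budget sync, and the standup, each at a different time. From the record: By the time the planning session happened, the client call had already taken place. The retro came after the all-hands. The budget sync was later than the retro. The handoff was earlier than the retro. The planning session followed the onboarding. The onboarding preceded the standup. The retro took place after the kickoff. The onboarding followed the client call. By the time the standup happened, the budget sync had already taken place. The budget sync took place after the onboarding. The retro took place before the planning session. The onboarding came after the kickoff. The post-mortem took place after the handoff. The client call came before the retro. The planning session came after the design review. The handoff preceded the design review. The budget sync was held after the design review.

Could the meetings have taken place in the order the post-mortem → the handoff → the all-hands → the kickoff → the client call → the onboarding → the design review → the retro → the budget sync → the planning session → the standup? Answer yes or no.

The constraints require the handoff before the post-mortem, but in the proposed sequence the post-mortem appears ahead of the handoff. That one violation is enough.

no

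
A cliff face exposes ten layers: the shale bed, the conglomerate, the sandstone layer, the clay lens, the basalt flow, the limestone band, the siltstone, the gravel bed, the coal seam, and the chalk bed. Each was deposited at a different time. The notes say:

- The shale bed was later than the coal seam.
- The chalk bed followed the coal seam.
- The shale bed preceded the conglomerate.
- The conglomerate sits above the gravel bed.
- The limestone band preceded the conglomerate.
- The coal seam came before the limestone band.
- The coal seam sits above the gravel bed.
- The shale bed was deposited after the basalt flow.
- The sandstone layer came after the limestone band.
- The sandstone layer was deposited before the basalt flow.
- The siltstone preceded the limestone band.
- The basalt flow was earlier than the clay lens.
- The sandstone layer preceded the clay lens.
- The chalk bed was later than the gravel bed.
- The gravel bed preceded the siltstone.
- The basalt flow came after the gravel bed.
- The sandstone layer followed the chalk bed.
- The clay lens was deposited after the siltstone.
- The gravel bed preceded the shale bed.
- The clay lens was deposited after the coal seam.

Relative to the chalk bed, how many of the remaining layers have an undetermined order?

Forced before the chalk bed: the coal seam and the gravel bed; forced after the chalk bed: the basalt flow, the clay lens, the conglomerate, the sandstone layer, and the shale bed.
That leaves the limestone band and the siltstone with no forced order relative to the chalk bed — 2.

2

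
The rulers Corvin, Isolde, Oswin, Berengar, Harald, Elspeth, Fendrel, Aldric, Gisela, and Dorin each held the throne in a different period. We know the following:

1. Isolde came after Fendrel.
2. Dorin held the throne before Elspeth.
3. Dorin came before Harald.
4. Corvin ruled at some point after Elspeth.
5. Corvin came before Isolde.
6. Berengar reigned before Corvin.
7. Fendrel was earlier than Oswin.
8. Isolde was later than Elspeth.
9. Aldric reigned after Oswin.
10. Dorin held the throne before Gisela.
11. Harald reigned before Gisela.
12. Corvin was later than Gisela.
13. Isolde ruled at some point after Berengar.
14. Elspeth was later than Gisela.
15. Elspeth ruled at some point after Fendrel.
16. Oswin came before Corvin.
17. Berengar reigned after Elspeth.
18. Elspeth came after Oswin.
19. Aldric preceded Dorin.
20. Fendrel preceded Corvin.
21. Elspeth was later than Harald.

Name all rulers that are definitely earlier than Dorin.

Aldric, Fendrel, Oswin

Directly stated before Dorin: Aldric.
Fendrel reaches Dorin via Fendrel → Oswin → Aldric → Dorin.
Oswin reaches Dorin via Oswin → Aldric → Dorin.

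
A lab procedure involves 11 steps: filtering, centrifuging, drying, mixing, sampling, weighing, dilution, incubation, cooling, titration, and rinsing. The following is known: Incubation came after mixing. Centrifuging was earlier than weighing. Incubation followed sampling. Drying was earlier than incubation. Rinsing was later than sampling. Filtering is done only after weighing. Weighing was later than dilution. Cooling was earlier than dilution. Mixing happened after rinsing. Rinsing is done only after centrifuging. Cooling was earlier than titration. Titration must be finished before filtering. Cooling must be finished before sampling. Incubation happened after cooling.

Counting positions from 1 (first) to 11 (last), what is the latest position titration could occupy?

10

Titration must come before filtering — 1 step forced after it.
Everything else can be placed before titration in some valid order, so titration can sit as late as position 11 − 1 = 10.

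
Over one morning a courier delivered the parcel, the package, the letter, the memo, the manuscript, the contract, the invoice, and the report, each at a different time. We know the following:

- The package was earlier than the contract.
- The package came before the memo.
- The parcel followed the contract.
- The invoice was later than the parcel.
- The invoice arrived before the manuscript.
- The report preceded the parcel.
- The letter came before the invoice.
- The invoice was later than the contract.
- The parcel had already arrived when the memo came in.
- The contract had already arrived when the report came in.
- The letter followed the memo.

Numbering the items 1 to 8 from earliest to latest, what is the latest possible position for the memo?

The memo must come before the invoice, the letter, and the manuscript — 3 items forced after it.
Everything else can be placed before the memo in some valid order, so the memo can sit as late as position 8 − 3 = 5.

5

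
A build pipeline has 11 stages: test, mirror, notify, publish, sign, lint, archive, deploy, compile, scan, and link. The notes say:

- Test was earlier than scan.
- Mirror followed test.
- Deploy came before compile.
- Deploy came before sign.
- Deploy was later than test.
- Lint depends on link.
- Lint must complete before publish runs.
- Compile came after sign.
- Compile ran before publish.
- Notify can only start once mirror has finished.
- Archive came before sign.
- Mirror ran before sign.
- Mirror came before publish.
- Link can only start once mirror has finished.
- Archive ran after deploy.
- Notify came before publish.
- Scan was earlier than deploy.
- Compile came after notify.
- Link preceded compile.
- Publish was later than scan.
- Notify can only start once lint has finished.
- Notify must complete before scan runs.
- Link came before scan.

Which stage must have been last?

Every other stage has a chain of constraints placing it before publish, so publish is last.

publish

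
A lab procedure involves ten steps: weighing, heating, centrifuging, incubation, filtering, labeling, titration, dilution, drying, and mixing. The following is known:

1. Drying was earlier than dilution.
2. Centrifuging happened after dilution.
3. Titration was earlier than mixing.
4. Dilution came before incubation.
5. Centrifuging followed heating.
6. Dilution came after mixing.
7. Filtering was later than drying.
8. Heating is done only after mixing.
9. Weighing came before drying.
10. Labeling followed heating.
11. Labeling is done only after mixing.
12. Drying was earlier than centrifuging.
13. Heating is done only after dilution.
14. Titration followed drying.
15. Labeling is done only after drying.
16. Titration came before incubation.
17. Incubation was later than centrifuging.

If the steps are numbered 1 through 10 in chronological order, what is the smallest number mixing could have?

Drying, titration, and weighing must all come before mixing — 3 forced predecessors.
Nothing else is forced ahead of mixing, so its earliest slot is position 3 + 1 = 4.

4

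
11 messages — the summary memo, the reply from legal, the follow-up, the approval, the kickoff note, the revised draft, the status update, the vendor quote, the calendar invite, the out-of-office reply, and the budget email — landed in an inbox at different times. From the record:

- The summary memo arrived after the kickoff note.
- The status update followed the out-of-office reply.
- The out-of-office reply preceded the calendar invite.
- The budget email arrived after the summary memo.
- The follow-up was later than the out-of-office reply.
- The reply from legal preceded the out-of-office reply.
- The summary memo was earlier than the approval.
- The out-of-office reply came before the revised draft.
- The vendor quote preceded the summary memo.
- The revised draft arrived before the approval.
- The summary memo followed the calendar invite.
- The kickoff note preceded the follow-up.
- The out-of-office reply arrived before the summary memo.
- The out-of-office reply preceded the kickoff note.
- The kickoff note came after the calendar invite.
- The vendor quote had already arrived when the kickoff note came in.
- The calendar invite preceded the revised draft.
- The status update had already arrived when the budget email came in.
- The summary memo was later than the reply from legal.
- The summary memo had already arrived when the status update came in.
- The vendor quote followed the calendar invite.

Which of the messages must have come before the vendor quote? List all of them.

Directly stated before the vendor quote: the calendar invite.
The out-of-office reply reaches the vendor quote via the out-of-office reply → the calendar invite → the vendor quote.
The reply from legal reaches the vendor quote via the reply from legal → the out-of-office reply → the calendar invite → the vendor quote.
No chain forces the budget email (or any of the others) ahead of the vendor quote.

the calendar invite, the out-of-office reply, the reply from legal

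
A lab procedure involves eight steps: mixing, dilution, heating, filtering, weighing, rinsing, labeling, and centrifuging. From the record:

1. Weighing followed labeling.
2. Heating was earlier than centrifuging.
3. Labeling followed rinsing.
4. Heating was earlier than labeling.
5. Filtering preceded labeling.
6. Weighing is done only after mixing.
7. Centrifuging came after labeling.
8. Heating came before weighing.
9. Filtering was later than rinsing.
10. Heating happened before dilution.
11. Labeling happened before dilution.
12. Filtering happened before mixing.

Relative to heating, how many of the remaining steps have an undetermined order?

3

Forced after heating: centrifuging, dilution, labeling, and weighing.
That leaves filtering, mixing, and rinsing with no forced order relative to heating — 3.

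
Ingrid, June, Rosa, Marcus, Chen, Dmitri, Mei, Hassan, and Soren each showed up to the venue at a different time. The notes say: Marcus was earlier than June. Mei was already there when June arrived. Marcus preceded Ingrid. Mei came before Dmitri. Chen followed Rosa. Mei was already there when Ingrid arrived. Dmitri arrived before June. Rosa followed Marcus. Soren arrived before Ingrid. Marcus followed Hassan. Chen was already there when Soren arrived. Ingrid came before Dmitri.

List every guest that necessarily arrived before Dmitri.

Chen, Hassan, Ingrid, Marcus, Mei, Rosa, Soren

Directly stated before Dmitri: Ingrid and Mei.
Chen reaches Dmitri via Chen → Soren → Ingrid → Dmitri.
Hassan reaches Dmitri via Hassan → Marcus → Ingrid → Dmitri.
Marcus reaches Dmitri via Marcus → Ingrid → Dmitri.
Likewise Rosa and Soren each reach Dmitri by chaining the stated constraints.
No chain forces June ahead of Dmitri.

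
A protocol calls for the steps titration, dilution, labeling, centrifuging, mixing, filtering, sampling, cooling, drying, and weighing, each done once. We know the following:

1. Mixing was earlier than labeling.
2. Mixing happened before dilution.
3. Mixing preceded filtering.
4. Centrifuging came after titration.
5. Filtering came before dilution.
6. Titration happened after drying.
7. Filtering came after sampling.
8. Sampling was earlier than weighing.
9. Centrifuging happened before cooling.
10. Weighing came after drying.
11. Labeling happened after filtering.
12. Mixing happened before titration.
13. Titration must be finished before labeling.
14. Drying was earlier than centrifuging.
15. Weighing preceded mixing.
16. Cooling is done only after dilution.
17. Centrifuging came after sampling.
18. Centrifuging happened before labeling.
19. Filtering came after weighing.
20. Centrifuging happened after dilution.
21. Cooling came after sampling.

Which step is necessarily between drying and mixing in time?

weighing

Tracing the constraints gives drying → weighing → mixing, so weighing sits after drying and before mixing.
No other step is forced both after drying and before mixing.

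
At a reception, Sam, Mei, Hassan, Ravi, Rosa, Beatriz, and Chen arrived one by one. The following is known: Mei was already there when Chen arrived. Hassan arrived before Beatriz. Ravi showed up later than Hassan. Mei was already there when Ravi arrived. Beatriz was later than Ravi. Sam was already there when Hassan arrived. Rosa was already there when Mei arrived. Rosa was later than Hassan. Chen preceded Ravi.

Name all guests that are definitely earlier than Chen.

Directly stated before Chen: Mei.
Hassan reaches Chen via Hassan → Rosa → Mei → Chen.
Rosa reaches Chen via Rosa → Mei → Chen.
Sam reaches Chen via Sam → Hassan → Rosa → Mei → Chen.

Hassan, Mei, Rosa, Sam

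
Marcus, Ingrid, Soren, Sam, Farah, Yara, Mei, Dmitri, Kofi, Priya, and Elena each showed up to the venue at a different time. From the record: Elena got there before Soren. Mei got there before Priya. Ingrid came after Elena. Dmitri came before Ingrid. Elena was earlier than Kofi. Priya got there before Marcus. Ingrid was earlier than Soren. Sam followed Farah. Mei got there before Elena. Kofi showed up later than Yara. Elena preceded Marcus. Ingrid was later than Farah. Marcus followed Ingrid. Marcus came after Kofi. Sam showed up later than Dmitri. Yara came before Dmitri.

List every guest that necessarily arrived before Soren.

Directly stated before Soren: Elena and Ingrid.
Dmitri reaches Soren via Dmitri → Ingrid → Soren.
Farah reaches Soren via Farah → Ingrid → Soren.
Mei reaches Soren via Mei → Elena → Soren.
Likewise Yara reaches Soren by chaining the stated constraints.

Dmitri, Elena, Farah, Ingrid, Mei, Yara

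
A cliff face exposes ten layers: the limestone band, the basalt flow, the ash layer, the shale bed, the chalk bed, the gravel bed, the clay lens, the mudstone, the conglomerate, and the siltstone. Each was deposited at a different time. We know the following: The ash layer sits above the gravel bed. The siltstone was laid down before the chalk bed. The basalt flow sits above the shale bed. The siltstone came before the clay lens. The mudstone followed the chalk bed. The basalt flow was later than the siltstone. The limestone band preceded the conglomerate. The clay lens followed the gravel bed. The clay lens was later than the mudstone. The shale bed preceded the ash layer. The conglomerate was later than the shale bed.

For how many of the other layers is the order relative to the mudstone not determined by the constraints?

6

Forced before the mudstone: the chalk bed and the siltstone; forced after the mudstone: the clay lens.
That leaves the ash layer, the basalt flow, the conglomerate, the gravel bed, the limestone band, and the shale bed with no forced order relative to the mudstone — 6.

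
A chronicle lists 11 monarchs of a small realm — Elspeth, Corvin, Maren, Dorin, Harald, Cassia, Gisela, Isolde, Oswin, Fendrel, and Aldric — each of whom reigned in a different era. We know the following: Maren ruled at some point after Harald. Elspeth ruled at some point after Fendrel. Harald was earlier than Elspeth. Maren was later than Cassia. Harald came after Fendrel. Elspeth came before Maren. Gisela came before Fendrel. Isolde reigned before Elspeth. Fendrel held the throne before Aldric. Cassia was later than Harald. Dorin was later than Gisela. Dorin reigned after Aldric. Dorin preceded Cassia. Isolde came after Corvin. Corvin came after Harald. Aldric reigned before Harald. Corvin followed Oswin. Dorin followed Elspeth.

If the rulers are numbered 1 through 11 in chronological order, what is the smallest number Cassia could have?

10

Aldric, Corvin, Dorin, Elspeth, Fendrel, Gisela, Harald, Isolde, and Oswin must all come before Cassia — 9 forced predecessors.
Nothing else is forced ahead of Cassia, so their earliest slot is position 9 + 1 = 10.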